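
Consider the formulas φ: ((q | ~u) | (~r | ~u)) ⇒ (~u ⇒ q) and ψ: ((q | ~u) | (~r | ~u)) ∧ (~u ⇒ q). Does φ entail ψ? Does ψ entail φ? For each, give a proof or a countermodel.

Only the reverse direction holds.

(⇐) Assume the antecedent. If u is true, the consequent reduces to true regardless of the other variables. If u is false, the antecedent forces (u = F, q = T, r = F) or (u = F, q = T, r = T), and the consequent holds there. Either way the consequent holds.

(⇒) This fails. Under u = T, q = F, r = T, the left side is true but the right side is false.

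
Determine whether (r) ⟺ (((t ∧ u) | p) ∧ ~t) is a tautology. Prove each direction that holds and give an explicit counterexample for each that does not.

[⇒] This fails. Under p = F, u = F, t = F, r = T, the left side is true but the right side is false.

[⇐] This fails. Under p = T, u = F, t = F, r = F, the left side is false but the right side is true.

Neither direction holds.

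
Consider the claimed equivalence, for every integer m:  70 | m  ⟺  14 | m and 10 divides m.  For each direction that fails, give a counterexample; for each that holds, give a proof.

Both directions hold.

(⟹) If 70 ∣ m, write m = 70q. Since 70 = 5·14, m = 14·(5q), so 14 ∣ m; and since 70 = 7·10, m = 10·(7q), so 10 ∣ m.

(⟸) Suppose 14 ∣ m and 10 ∣ m. Any common multiple of 14 and 10 is a multiple of their lcm; here lcm(14, 10) = 14·10/gcd(14, 10) = 140/2 = 70, so 70 ∣ m.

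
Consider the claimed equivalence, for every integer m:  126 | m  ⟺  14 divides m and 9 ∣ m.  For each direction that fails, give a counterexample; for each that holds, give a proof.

Forward direction. If 126 ∣ m, write m = 126q. Since 126 = 9·14, m = 14·(9q), so 14 ∣ m; and since 126 = 14·9, m = 9·(14q), so 9 ∣ m.

Converse. Suppose 14 ∣ m and 9 ∣ m. Any common multiple of 14 and 9 is a multiple of their lcm; here gcd(14, 9) = 1, so lcm(14, 9) = 14·9 = 126, so 126 ∣ m.

The biconditional holds.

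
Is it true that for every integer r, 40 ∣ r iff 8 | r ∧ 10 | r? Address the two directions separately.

Both implications hold.

(⟸) Suppose 8 ∣ r and 10 ∣ r. Any common multiple of 8 and 10 is a multiple of their lcm; here lcm(8, 10) = 8·10/gcd(8, 10) = 80/2 = 40, so 40 ∣ r.

(⟹) If 40 ∣ r, write r = 40q. Since 40 = 5·8, r = 8·(5q), so 8 ∣ r; and since 40 = 4·10, r = 10·(4q), so 10 ∣ r.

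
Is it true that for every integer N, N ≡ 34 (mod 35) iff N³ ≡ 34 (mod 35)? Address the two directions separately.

Forward direction. Suppose N ≡ 34 (mod 35). Write N = 35j + 34. Then (35j + 34)³ = 42875j³ + 124950j² + 121380j + 39304 = 35(1225j³ + 3570j² + 3468j + 1122) + 34, so N³ ≡ 34 (mod 35).

Converse. This fails: take N = 19. Then 19³ = 6859 ≡ 34 (mod 35), yet 19 ≡ 19 (mod 35), not 34.

Only the forward implication holds.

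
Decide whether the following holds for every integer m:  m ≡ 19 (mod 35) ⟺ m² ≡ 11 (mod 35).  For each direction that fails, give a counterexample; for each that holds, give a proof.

Not equivalent: only (⇒) holds.

[⇒] Suppose m ≡ 19 (mod 35). Write m = 35j + 19. Then (35j + 19)² = 1225j² + 1330j + 361 = 35(35j² + 38j + 10) + 11, so m² ≡ 11 (mod 35).

[⇐] This fails: take m = 9. Then 9² = 81 ≡ 11 (mod 35), yet 9 ≡ 9 (mod 35), not 19.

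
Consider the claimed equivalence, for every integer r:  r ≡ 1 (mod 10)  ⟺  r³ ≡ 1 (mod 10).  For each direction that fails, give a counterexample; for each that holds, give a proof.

Equivalent; both directions hold.

(⇒) Suppose r ≡ 1 (mod 10). Write r = 10j + 1. Then (10j + 1)³ = 1000j³ + 300j² + 30j + 1 = 10(100j³ + 30j² + 3j) + 1, so r³ ≡ 1 (mod 10).

(⇐) Conversely, suppose r³ ≡ 1 (mod 10). The only residue r in {0, …, 9} with r³ ≡ 1 (mod 10) is r = 1, so r ≡ 1 (mod 10).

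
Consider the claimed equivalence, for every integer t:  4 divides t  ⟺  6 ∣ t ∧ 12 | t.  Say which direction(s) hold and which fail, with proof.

[⇒] This fails: take t = 4. Certainly 4 ∣ 4, but 6 ∤ 4.

[⇐] Suppose 6 ∣ t and 12 ∣ t. Any common multiple of 6 and 12 is a multiple of their lcm; here lcm(6, 12) = 6·12/gcd(6, 12) = 72/6 = 12, so 12 ∣ t. Since 4 ∣ 12, it follows that 4 ∣ t.

The forward direction fails; the converse holds.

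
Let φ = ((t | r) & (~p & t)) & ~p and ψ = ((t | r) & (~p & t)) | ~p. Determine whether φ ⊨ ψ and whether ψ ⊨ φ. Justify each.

(⟹) Assume the antecedent. If p is true, the antecedent cannot hold. If p is false, ((t | r) & (~p & t)) | ~p reduces to true regardless of the other variables. Either way ((t | r) & (~p & t)) | ~p holds.

(⟸) This fails. Under p = F, t = F, r = F, the left side is false but the right side is true.

The forward direction holds; the converse fails.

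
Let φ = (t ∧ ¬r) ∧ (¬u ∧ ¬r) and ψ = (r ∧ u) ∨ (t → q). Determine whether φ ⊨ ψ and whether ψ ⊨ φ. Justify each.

(⇒) fails and (⇐) fails.

(⟹) This fails. Under r = F, q = F, t = T, u = F, the left side is true but the right side is false.

(⟸) This fails. Under r = F, q = F, t = F, u = F, the left side is false but the right side is true.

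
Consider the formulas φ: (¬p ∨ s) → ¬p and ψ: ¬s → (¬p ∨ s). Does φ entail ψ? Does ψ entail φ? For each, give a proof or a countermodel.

Forward direction. This fails. Under s = F, p = T, the left side is true but the right side is false.

Converse. This fails. Under s = T, p = T, the left side is false but the right side is true.

(⇒) fails and (⇐) fails.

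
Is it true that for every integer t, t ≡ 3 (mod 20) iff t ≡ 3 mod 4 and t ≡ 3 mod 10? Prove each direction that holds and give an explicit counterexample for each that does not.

(⇒) Suppose t ≡ 3 (mod 20); write t = 20j + 3. Since 4 ∣ 20, reducing mod 4 gives t ≡ 3 (mod 4); since 10 ∣ 20, reducing mod 10 gives t ≡ 3 (mod 10).

(⇐) Conversely, if t ≡ 3 (mod 4) and t ≡ 3 (mod 10), then by the Chinese remainder theorem t ≡ 3 (mod 20). This is exactly t ≡ 3 (mod 20).

Both directions hold.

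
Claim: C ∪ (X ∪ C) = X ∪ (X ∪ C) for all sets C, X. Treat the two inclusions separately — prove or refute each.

Both inclusions hold; the sets are equal.

Forward inclusion. Let x ∈ C ∪ (X ∪ C). Then either x ∈ C and x ∉ X; or x ∈ X and x ∉ C; or x ∈ C ∩ X. In each case x ∈ X ∪ (X ∪ C), so C ∪ (X ∪ C) ⊆ X ∪ (X ∪ C).

Reverse inclusion. Let x ∈ X ∪ (X ∪ C). Then either x ∈ C and x ∉ X; or x ∈ X and x ∉ C; or x ∈ C ∩ X. In each case x ∈ C ∪ (X ∪ C), so X ∪ (X ∪ C) ⊆ C ∪ (X ∪ C).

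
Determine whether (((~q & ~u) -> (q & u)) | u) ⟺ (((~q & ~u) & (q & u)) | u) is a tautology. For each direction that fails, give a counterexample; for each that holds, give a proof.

(⇒) This fails. Under q = T, u = F, the left side is true but the right side is false.

(⇐) Assume the antecedent. If q is true, ((~q & ~u) -> (q & u)) | u reduces to true regardless of the other variables. If q is false, the antecedent forces (q = F, u = T), and ((~q & ~u) -> (q & u)) | u holds there. Either way ((~q & ~u) -> (q & u)) | u holds.

Only the reverse direction holds.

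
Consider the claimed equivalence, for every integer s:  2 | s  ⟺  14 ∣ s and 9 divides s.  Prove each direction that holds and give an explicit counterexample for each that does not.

(⇒) fails; (⇐) holds.

(⇐) Suppose 14 ∣ s and 9 ∣ s. Any common multiple of 14 and 9 is a multiple of their lcm; here gcd(14, 9) = 1, so lcm(14, 9) = 14·9 = 126, so 126 ∣ s. Since 2 ∣ 126, it follows that 2 ∣ s.

(⇒) This fails: take s = 2. Certainly 2 ∣ 2, but 14 ∤ 2.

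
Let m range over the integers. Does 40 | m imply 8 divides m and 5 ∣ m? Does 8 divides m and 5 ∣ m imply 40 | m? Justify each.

(⇐) Suppose 8 ∣ m and 5 ∣ m. Any common multiple of 8 and 5 is a multiple of their lcm; here gcd(8, 5) = 1, so lcm(8, 5) = 8·5 = 40, so 40 ∣ m.

(⇒) If 40 ∣ m, write m = 40q. Since 40 = 5·8, m = 8·(5q), so 8 ∣ m; and since 40 = 8·5, m = 5·(8q), so 5 ∣ m.

Both directions hold.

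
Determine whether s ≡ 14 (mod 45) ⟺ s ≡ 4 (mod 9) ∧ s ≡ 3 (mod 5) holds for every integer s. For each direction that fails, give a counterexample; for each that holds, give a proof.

(⇒) This fails: s = 14 gives 14 ≡ 14 (mod 45) but 14 ≡ 5 (mod 9), so the conjunction on the right does not hold.

(⇐) This fails: s = 13 satisfies both congruences on the right (13 ≡ 4 mod 9 and 13 ≡ 3 mod 5) yet 13 ≡ 13 (mod 45), not 14.

Neither direction holds.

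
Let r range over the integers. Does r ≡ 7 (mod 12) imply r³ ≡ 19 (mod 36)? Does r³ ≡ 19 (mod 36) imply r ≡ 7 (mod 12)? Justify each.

(⇒) Suppose r ≡ 7 (mod 12). Working modulo 36, r ∈ {7, 19, 31}; for each such r, r³ ≡ 19 (mod 36).

(⇐) Conversely, the residues r modulo 36 with r³ ≡ 19 (mod 36) are exactly {7, 19, 31}, and each is ≡ 7 (mod 12).

Equivalent; both directions hold.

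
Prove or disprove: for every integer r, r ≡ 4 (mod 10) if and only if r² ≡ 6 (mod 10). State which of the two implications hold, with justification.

The forward direction holds; the converse fails.

(⟹) Suppose r ≡ 4 (mod 10). Write r = 10j + 4. Then (10j + 4)² = 100j² + 80j + 16 = 10(10j² + 8j + 1) + 6, so r² ≡ 6 (mod 10).

(⟸) This fails: take r = 6. Then 6² = 36 ≡ 6 (mod 10), yet 6 ≡ 6 (mod 10), not 4.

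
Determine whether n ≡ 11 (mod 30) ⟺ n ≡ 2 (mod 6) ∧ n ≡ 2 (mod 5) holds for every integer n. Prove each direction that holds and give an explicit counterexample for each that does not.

Neither implication holds.

(⇒) This fails: n = 11 gives 11 ≡ 11 (mod 30) but 11 ≡ 5 (mod 6), so the conjunction on the right does not hold.

(⇐) This fails: n = 2 satisfies both congruences on the right (2 ≡ 2 mod 6 and 2 ≡ 2 mod 5) yet 2 ≡ 2 (mod 30), not 11.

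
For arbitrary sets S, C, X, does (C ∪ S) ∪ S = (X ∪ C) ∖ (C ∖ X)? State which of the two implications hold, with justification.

(⊆) This inclusion fails. Take S = {1}, C = ∅, X = ∅; then 1 ∈ (C ∪ S) ∪ S but 1 ∉ (X ∪ C) ∖ (C ∖ X).

(⊇) This inclusion fails. Take S = ∅, C = ∅, X = {1}; then 1 ∈ (X ∪ C) ∖ (C ∖ X) but 1 ∉ (C ∪ S) ∪ S.

Both inclusions fail.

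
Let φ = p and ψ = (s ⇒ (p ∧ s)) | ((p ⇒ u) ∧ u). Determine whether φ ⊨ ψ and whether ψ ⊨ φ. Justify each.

Not equivalent: only (⇒) holds.

[⇒] Assume the antecedent. If u is true, (s ⇒ (p ∧ s)) | ((p ⇒ u) ∧ u) reduces to true regardless of the other variables. If u is false, the antecedent forces (u = F, p = T, s = F) or (u = F, p = T, s = T), and (s ⇒ (p ∧ s)) | ((p ⇒ u) ∧ u) holds there. Either way (s ⇒ (p ∧ s)) | ((p ⇒ u) ∧ u) holds.

[⇐] This fails. Under u = F, p = F, s = F, the left side is false but the right side is true.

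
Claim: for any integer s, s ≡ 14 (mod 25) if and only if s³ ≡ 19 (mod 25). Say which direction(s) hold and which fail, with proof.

Both directions hold; the statement is true.

[⇒] Suppose s ≡ 14 (mod 25). Write s = 25j + 14. Then (25j + 14)³ = 15625j³ + 26250j² + 14700j + 2744 = 25(625j³ + 1050j² + 588j + 109) + 19, so s³ ≡ 19 (mod 25).

[⇐] Conversely, suppose s³ ≡ 19 (mod 25). The only residue r in {0, …, 24} with r³ ≡ 19 (mod 25) is r = 14, so s ≡ 14 (mod 25).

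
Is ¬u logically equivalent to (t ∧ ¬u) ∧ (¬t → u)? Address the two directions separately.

The forward direction fails; the converse holds.

[⇒] This fails. Under t = F, u = F, the left side is true but the right side is false.

[⇐] Assume the antecedent. If t is true, the antecedent forces (t = T, u = F), and ¬u holds there. If t is false, the antecedent cannot hold. Either way ¬u holds.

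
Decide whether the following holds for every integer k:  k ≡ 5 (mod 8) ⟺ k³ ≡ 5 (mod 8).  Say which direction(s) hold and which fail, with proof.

Equivalent; both directions hold.

[⇐] For the converse, argue contrapositively. If k ≢ 5 (mod 8), then k is congruent to one of 0, 1, 2, 3, 4, 6, 7 modulo 8, and these give k³ ≡ 0, 1, 0, 3, 0, 0, 7 respectively — never 5.

[⇒] Suppose k ≡ 5 (mod 8). Write k = 8j + 5. Then (8j + 5)³ = 512j³ + 960j² + 600j + 125 = 8(64j³ + 120j² + 75j + 15) + 5, so k³ ≡ 5 (mod 8).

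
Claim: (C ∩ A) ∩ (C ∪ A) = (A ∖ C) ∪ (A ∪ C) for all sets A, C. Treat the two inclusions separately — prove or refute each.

(⊆) Let x ∈ (C ∩ A) ∩ (C ∪ A). Then x ∈ A ∩ C, from which x ∈ (A ∖ C) ∪ (A ∪ C).

(⊇) This inclusion fails. Take A = {1}, C = ∅; then 1 ∈ (A ∖ C) ∪ (A ∪ C) but 1 ∉ (C ∩ A) ∩ (C ∪ A).

(⊆) holds; (⊇) fails.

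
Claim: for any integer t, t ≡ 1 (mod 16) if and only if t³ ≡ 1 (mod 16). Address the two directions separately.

(⟸) Suppose t³ ≡ 1 (mod 16). The only residue r in {0, …, 15} with r³ ≡ 1 (mod 16) is r = 1, so t ≡ 1 (mod 16).

(⟹) Suppose t ≡ 1 (mod 16). Write t = 16j + 1. Then (16j + 1)³ = 4096j³ + 768j² + 48j + 1 = 16(256j³ + 48j² + 3j) + 1, so t³ ≡ 1 (mod 16).

Both implications hold.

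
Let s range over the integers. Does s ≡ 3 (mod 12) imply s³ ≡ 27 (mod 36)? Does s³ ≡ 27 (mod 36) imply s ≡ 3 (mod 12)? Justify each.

Forward direction. Suppose s ≡ 3 (mod 12). Working modulo 36, s ∈ {3, 15, 27}; for each such r, r³ ≡ 27 (mod 36).

Converse. The residues r modulo 36 with r³ ≡ 27 (mod 36) are exactly {3, 15, 27}, and each is ≡ 3 (mod 12).

Both directions hold.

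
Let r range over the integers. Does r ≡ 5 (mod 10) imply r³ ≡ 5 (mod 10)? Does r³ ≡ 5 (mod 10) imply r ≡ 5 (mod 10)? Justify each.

(⟹) Suppose r ≡ 5 (mod 10). Write r = 10j + 5. Then (10j + 5)³ = 1000j³ + 1500j² + 750j + 125 = 10(100j³ + 150j² + 75j + 12) + 5, so r³ ≡ 5 (mod 10).

(⟸) For the converse, argue contrapositively. If r ≢ 5 (mod 10), then r is congruent to one of 0, 1, 2, 3, 4, 6, 7, 8, 9 modulo 10, and these give r³ ≡ 0, 1, 8, 7, 4, 6, 3, 2, 9 respectively — never 5.

Equivalent; both directions hold.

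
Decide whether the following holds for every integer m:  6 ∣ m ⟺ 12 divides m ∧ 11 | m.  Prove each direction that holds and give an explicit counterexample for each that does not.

Forward direction. This fails: take m = 6. Certainly 6 ∣ 6, but 12 ∤ 6.

Converse. Suppose 12 ∣ m and 11 ∣ m. Any common multiple of 12 and 11 is a multiple of their lcm; here gcd(12, 11) = 1, so lcm(12, 11) = 12·11 = 132, so 132 ∣ m. Since 6 ∣ 132, it follows that 6 ∣ m.

Only the converse holds.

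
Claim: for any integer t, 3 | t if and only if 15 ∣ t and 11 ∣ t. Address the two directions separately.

Only the reverse direction holds.

(⟸) Suppose 15 ∣ t and 11 ∣ t. Any common multiple of 15 and 11 is a multiple of their lcm; here gcd(15, 11) = 1, so lcm(15, 11) = 15·11 = 165, so 165 ∣ t. Since 3 ∣ 165, it follows that 3 ∣ t.

(⟹) This fails: take t = 3. Certainly 3 ∣ 3, but 15 ∤ 3.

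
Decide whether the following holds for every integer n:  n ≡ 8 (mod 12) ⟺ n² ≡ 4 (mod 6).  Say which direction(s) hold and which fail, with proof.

Only the forward implication holds.

Converse. This fails: take n = 2. Then 2² = 4 ≡ 4 (mod 6), yet 2 ≡ 2 (mod 12), not 8.

Forward direction. Suppose n ≡ 8 (mod 12). Then n² ≡ 8² = 64 (mod 12), and since 6 ∣ 12, also n² ≡ 4 (mod 6).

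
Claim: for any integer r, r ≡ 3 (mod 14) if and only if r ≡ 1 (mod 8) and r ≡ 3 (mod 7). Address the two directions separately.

(⟹) This fails: r = 3 gives 3 ≡ 3 (mod 14) but 3 ≡ 3 (mod 8), so the conjunction on the right does not hold.

(⟸) Conversely, if r ≡ 1 (mod 8) and r ≡ 3 (mod 7), then by the Chinese remainder theorem r ≡ 17 (mod 56). Since 17 ≡ 3 (mod 14) and 14 ∣ 56, we get r ≡ 3 (mod 14).

(⇒) fails; (⇐) holds.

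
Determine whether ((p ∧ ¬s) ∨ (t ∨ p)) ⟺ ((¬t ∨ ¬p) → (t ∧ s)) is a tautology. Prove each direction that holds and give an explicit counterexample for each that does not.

[⇒] This fails. Under t = T, p = F, s = F, the left side is true but the right side is false.

[⇐] Assume the antecedent. If t is true, (p ∧ ¬s) ∨ (t ∨ p) reduces to true regardless of the other variables. If t is false, the antecedent cannot hold. Either way (p ∧ ¬s) ∨ (t ∨ p) holds.

Not equivalent: only (⇐) holds.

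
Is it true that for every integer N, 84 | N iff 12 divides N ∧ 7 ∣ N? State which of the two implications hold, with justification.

Both directions hold; the statement is true.

(→) If 84 ∣ N, write N = 84q. Since 84 = 7·12, N = 12·(7q), so 12 ∣ N; and since 84 = 12·7, N = 7·(12q), so 7 ∣ N.

(←) Suppose 12 ∣ N and 7 ∣ N. Any common multiple of 12 and 7 is a multiple of their lcm; here gcd(12, 7) = 1, so lcm(12, 7) = 12·7 = 84, so 84 ∣ N.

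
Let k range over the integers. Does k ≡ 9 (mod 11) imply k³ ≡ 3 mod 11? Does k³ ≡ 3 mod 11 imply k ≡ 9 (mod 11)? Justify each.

[⇐] Suppose k³ ≡ 3 (mod 11). The only residue r in {0, …, 10} with r³ ≡ 3 (mod 11) is r = 9, so k ≡ 9 (mod 11).

[⇒] Suppose k ≡ 9 (mod 11). Write k = 11j + 9. Then (11j + 9)³ = 1331j³ + 3267j² + 2673j + 729 = 11(121j³ + 297j² + 243j + 66) + 3, so k³ ≡ 3 (mod 11).

Both directions hold; the statement is true.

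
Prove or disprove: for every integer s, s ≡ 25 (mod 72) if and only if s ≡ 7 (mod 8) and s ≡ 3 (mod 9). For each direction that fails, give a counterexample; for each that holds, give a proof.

Neither direction holds.

Forward direction. This fails: s = 25 gives 25 ≡ 25 (mod 72) but 25 ≡ 1 (mod 8), so the conjunction on the right does not hold.

Converse. This fails: s = 39 satisfies both congruences on the right (39 ≡ 7 mod 8 and 39 ≡ 3 mod 9) yet 39 ≡ 39 (mod 72), not 25.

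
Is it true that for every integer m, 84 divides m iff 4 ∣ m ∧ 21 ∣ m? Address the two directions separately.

Both implications hold.

(⇒) If 84 ∣ m, write m = 84q. Since 84 = 21·4, m = 4·(21q), so 4 ∣ m; and since 84 = 4·21, m = 21·(4q), so 21 ∣ m.

(⇐) Suppose 4 ∣ m and 21 ∣ m. Any common multiple of 4 and 21 is a multiple of their lcm; here gcd(4, 21) = 1, so lcm(4, 21) = 4·21 = 84, so 84 ∣ m.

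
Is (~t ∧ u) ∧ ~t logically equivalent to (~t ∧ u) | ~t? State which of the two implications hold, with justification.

Only the forward implication holds.

(⇒) Assume the antecedent. If u is true, the antecedent forces (u = T, t = F), and (~t ∧ u) | ~t holds there. If u is false, the antecedent cannot hold. Either way (~t ∧ u) | ~t holds.

(⇐) This fails. Under u = F, t = F, the left side is false but the right side is true.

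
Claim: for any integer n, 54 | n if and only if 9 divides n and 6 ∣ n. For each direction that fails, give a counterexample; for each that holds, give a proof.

[⇒] If 54 ∣ n, write n = 54q. Since 54 = 6·9, n = 9·(6q), so 9 ∣ n; and since 54 = 9·6, n = 6·(9q), so 6 ∣ n.

[⇐] This fails: take n = 18. Both 9 ∣ 18 and 6 ∣ 18, yet 18 is not a multiple of 54 (since 18 = 0·54 + 18), so 54 ∤ 18.

(⇒) holds; (⇐) fails.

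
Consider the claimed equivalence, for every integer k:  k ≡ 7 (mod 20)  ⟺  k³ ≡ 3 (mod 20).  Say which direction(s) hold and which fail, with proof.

(⟸) Suppose k³ ≡ 3 (mod 20). The only residue r in {0, …, 19} with r³ ≡ 3 (mod 20) is r = 7, so k ≡ 7 (mod 20).

(⟹) Suppose k ≡ 7 (mod 20). Write k = 20j + 7. Then (20j + 7)³ = 8000j³ + 8400j² + 2940j + 343 = 20(400j³ + 420j² + 147j + 17) + 3, so k³ ≡ 3 (mod 20).

The biconditional holds.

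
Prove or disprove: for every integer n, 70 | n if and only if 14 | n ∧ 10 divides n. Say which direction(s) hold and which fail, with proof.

Both directions hold; the statement is true.

Forward direction. If 70 ∣ n, write n = 70q. Since 70 = 5·14, n = 14·(5q), so 14 ∣ n; and since 70 = 7·10, n = 10·(7q), so 10 ∣ n.

Converse. Suppose 14 ∣ n and 10 ∣ n. Any common multiple of 14 and 10 is a multiple of their lcm; here lcm(14, 10) = 14·10/gcd(14, 10) = 140/2 = 70, so 70 ∣ n.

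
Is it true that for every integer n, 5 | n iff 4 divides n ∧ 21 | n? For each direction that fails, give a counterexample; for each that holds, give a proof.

Both directions fail.

(⟹) This fails: take n = 5. Certainly 5 ∣ 5, but 4 ∤ 5.

(⟸) This fails: take n = 84. Both 4 ∣ 84 and 21 ∣ 84, yet 84 is not a multiple of 5 (since 84 = 16·5 + 4), so 5 ∤ 84.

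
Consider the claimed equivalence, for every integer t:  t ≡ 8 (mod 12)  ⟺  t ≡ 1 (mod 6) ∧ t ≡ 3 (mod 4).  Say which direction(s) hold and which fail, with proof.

(⟹) This fails: t = 8 gives 8 ≡ 8 (mod 12) but 8 ≡ 2 (mod 6), so the conjunction on the right does not hold.

(⟸) This fails: t = 7 satisfies both congruences on the right (7 ≡ 1 mod 6 and 7 ≡ 3 mod 4) yet 7 ≡ 7 (mod 12), not 8.

Neither direction holds.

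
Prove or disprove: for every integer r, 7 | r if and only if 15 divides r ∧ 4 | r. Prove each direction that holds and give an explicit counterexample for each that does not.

(⇒) fails and (⇐) fails.

(→) This fails: take r = 7. Certainly 7 ∣ 7, but 15 ∤ 7.

(←) This fails: take r = 60. Both 15 ∣ 60 and 4 ∣ 60, yet 60 is not a multiple of 7 (since 60 = 8·7 + 4), so 7 ∤ 60.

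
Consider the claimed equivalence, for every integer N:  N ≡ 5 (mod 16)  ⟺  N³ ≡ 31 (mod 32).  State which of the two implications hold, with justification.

(→) This fails: take N = 5. Then 5 ≡ 5 (mod 16), but 5³ = 125 ≡ 29 (mod 32), not 31.

(←) This fails: take N = 31. Then 31³ = 29791 ≡ 31 (mod 32), yet 31 ≡ 15 (mod 16), not 5.

Both directions fail.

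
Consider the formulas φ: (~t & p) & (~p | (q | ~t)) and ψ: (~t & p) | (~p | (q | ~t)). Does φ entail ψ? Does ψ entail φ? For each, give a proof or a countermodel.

Converse. This fails. Under t = F, q = F, p = F, the left side is false but the right side is true.

Forward direction. Assume the antecedent. If t is true, the antecedent cannot hold. If t is false, (~t & p) | (~p | (q | ~t)) reduces to true regardless of the other variables. Either way (~t & p) | (~p | (q | ~t)) holds.

Only the forward implication holds.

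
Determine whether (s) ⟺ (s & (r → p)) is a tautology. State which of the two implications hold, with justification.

(⇒) This fails. Under r = T, s = T, p = F, the left side is true but the right side is false.

(⇐) Assume the antecedent. If r is true, the antecedent forces (r = T, s = T, p = T), and s holds there. If r is false, the antecedent forces (r = F, s = T, p = F) or (r = F, s = T, p = T), and s holds there. Either way s holds.

(⇒) fails; (⇐) holds.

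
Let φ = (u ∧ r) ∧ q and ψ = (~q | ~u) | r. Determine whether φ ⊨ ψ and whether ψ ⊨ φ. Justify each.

(→) Assume the antecedent. If r is true, (~q | ~u) | r reduces to true regardless of the other variables. If r is false, the antecedent cannot hold. Either way (~q | ~u) | r holds.

(←) This fails. Under r = F, q = F, u = F, the left side is false but the right side is true.

(⇒) holds; (⇐) fails.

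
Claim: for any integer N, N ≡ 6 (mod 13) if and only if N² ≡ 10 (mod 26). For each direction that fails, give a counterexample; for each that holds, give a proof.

Forward direction. This fails: take N = 19. Then 19 ≡ 6 (mod 13), but 19² = 361 ≡ 23 (mod 26), not 10.

Converse. This fails: take N = 20. Then 20² = 400 ≡ 10 (mod 26), yet 20 ≡ 7 (mod 13), not 6.

Both directions fail.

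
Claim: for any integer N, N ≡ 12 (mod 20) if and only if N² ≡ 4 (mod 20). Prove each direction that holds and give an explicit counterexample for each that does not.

(⟸) This fails: take N = 2. Then 2² = 4 ≡ 4 (mod 20), yet 2 ≡ 2 (mod 20), not 12.

(⟹) Suppose N ≡ 12 (mod 20). Write N = 20j + 12. Then (20j + 12)² = 400j² + 480j + 144 = 20(20j² + 24j + 7) + 4, so N² ≡ 4 (mod 20).

(⇒) holds; (⇐) fails.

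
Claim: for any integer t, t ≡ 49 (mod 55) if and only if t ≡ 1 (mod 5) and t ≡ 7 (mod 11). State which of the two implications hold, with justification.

(⇒) fails and (⇐) fails.

Forward direction. This fails: t = 49 gives 49 ≡ 49 (mod 55) but 49 ≡ 4 (mod 5), so the conjunction on the right does not hold.

Converse. This fails: t = 51 satisfies both congruences on the right (51 ≡ 1 mod 5 and 51 ≡ 7 mod 11) yet 51 ≡ 51 (mod 55), not 49.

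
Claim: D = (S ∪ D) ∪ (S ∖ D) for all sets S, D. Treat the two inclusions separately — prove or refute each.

Only the forward inclusion holds.

(⊆) Let x ∈ D. Then either x ∈ D and x ∉ S; or x ∈ S ∩ D. In each case x ∈ (S ∪ D) ∪ (S ∖ D), so D ⊆ (S ∪ D) ∪ (S ∖ D).

(⊇) This inclusion fails. Take S = {1}, D = ∅; then 1 ∈ (S ∪ D) ∪ (S ∖ D) but 1 ∉ D.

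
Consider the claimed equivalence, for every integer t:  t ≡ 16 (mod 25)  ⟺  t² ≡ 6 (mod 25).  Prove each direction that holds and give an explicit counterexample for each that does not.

(⇒) holds; (⇐) fails.

(←) This fails: take t = 9. Then 9² = 81 ≡ 6 (mod 25), yet 9 ≡ 9 (mod 25), not 16.

(→) Suppose t ≡ 16 (mod 25). Write t = 25j + 16. Then (25j + 16)² = 625j² + 800j + 256 = 25(25j² + 32j + 10) + 6, so t² ≡ 6 (mod 25).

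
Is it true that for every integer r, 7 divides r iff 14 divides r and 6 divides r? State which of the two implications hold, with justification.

Converse. Suppose 14 ∣ r and 6 ∣ r. Any common multiple of 14 and 6 is a multiple of their lcm; here lcm(14, 6) = 14·6/gcd(14, 6) = 84/2 = 42, so 42 ∣ r. Since 7 ∣ 42, it follows that 7 ∣ r.

Forward direction. This fails: take r = 7. Certainly 7 ∣ 7, but 14 ∤ 7.

Only the reverse direction holds.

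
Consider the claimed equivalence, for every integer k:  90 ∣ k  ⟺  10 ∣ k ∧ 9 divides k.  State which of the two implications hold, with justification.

[⇒] If 90 ∣ k, write k = 90q. Since 90 = 9·10, k = 10·(9q), so 10 ∣ k; and since 90 = 10·9, k = 9·(10q), so 9 ∣ k.

[⇐] Suppose 10 ∣ k and 9 ∣ k. Any common multiple of 10 and 9 is a multiple of their lcm; here gcd(10, 9) = 1, so lcm(10, 9) = 10·9 = 90, so 90 ∣ k.

Both directions hold; the statement is true.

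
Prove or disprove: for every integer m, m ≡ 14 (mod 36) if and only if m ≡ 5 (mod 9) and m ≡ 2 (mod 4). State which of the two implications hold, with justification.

Forward direction. Suppose m ≡ 14 (mod 36); write m = 36j + 14. Since 9 ∣ 36, reducing mod 9 gives m ≡ 14 ≡ 5 (mod 9); since 4 ∣ 36, reducing mod 4 gives m ≡ 14 ≡ 2 (mod 4).

Converse. If m ≡ 5 (mod 9) and m ≡ 2 (mod 4), then by the Chinese remainder theorem m ≡ 14 (mod 36). This is exactly m ≡ 14 (mod 36).

The biconditional holds.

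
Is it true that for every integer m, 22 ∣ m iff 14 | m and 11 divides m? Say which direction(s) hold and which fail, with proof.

Forward direction. This fails: take m = 22. Certainly 22 ∣ 22, but 14 ∤ 22.

Converse. Suppose 14 ∣ m and 11 ∣ m. Any common multiple of 14 and 11 is a multiple of their lcm; here gcd(14, 11) = 1, so lcm(14, 11) = 14·11 = 154, so 154 ∣ m. Since 22 ∣ 154, it follows that 22 ∣ m.

Only the converse holds.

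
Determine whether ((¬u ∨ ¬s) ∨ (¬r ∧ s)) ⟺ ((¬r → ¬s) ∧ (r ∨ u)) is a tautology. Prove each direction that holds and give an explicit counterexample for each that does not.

Neither direction holds.

[⇒] This fails. Under u = F, s = F, r = F, the left side is true but the right side is false.

[⇐] This fails. Under u = T, s = T, r = T, the left side is false but the right side is true.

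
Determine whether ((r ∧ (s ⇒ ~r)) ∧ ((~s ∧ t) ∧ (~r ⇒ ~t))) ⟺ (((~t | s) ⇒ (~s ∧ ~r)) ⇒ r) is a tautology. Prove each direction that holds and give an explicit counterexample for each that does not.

Only the forward implication holds.

(→) Assume the antecedent. If s is true, the antecedent cannot hold. If s is false, the antecedent forces (s = F, r = T, t = T), and ((~t | s) ⇒ (~s ∧ ~r)) ⇒ r holds there. Either way ((~t | s) ⇒ (~s ∧ ~r)) ⇒ r holds.

(←) This fails. Under s = T, r = F, t = F, the left side is false but the right side is true.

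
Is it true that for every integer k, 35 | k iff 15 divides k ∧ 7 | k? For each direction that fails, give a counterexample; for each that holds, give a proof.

The forward direction fails; the converse holds.

Converse. Suppose 15 ∣ k and 7 ∣ k. Any common multiple of 15 and 7 is a multiple of their lcm; here gcd(15, 7) = 1, so lcm(15, 7) = 15·7 = 105, so 105 ∣ k. Since 35 ∣ 105, it follows that 35 ∣ k.

Forward direction. This fails: take k = 35. Certainly 35 ∣ 35, but 15 ∤ 35.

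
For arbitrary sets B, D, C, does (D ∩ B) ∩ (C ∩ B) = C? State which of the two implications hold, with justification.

The sets are not equal: only the forward inclusion holds.

(⟹) Let x ∈ (D ∩ B) ∩ (C ∩ B). Then x ∈ B ∩ D ∩ C, from which x ∈ C.

(⟸) This inclusion fails. Take B = ∅, D = ∅, C = {1}; then 1 ∈ C but 1 ∉ (D ∩ B) ∩ (C ∩ B).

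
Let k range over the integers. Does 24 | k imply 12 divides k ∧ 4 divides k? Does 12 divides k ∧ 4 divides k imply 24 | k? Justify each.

Only the forward implication holds.

Forward direction. If 24 ∣ k, write k = 24q. Since 24 = 2·12, k = 12·(2q), so 12 ∣ k; and since 24 = 6·4, k = 4·(6q), so 4 ∣ k.

Converse. This fails: take k = 12. Both 12 ∣ 12 and 4 ∣ 12, yet 12 is not a multiple of 24 (since 12 = 0·24 + 12), so 24 ∤ 12.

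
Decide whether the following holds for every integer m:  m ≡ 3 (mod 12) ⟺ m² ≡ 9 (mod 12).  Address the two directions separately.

(⟹) Suppose m ≡ 3 (mod 12). Write m = 12j + 3. Then (12j + 3)² = 144j² + 72j + 9 = 12(12j² + 6j) + 9, so m² ≡ 9 (mod 12).

(⟸) This fails: take m = 9. Then 9² = 81 ≡ 9 (mod 12), yet 9 ≡ 9 (mod 12), not 3.

The forward direction holds; the converse fails.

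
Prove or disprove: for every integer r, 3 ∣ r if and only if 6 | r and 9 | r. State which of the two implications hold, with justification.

Forward direction. This fails: take r = 3. Certainly 3 ∣ 3, but 6 ∤ 3.

Converse. Suppose 6 ∣ r and 9 ∣ r. Any common multiple of 6 and 9 is a multiple of their lcm; here lcm(6, 9) = 6·9/gcd(6, 9) = 54/3 = 18, so 18 ∣ r. Since 3 ∣ 18, it follows that 3 ∣ r.

Only the converse holds.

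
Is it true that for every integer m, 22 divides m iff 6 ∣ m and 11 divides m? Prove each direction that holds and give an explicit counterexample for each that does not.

Only the converse holds.

[⇒] This fails: take m = 22. Certainly 22 ∣ 22, but 6 ∤ 22.

[⇐] Suppose 6 ∣ m and 11 ∣ m. Any common multiple of 6 and 11 is a multiple of their lcm; here gcd(6, 11) = 1, so lcm(6, 11) = 6·11 = 66, so 66 ∣ m. Since 22 ∣ 66, it follows that 22 ∣ m.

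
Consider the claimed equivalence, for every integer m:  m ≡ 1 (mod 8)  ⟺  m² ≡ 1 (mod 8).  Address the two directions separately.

(⇒) holds; (⇐) fails.

(←) This fails: take m = 3. Then 3² = 9 ≡ 1 (mod 8), yet 3 ≡ 3 (mod 8), not 1.

(→) Suppose m ≡ 1 (mod 8). Write m = 8j + 1. Then (8j + 1)² = 64j² + 16j + 1 = 8(8j² + 2j) + 1, so m² ≡ 1 (mod 8).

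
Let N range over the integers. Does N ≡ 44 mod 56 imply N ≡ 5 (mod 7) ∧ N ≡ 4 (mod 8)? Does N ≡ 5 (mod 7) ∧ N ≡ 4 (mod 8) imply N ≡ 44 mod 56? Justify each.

(→) This fails: N = 44 gives 44 ≡ 44 (mod 56) but 44 ≡ 2 (mod 7), so the conjunction on the right does not hold.

(←) This fails: N = 12 satisfies both congruences on the right (12 ≡ 5 mod 7 and 12 ≡ 4 mod 8) yet 12 ≡ 12 (mod 56), not 44.

Both directions fail.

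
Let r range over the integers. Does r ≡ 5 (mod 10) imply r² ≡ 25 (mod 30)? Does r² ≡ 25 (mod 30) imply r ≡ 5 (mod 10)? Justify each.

Only the reverse direction holds.

[⇒] This fails: take r = 15. Then 15 ≡ 5 (mod 10), but 15² = 225 ≡ 15 (mod 30), not 25.

[⇐] Conversely, the residues r modulo 30 with r² ≡ 25 (mod 30) are exactly {5, 25}, and each is ≡ 5 (mod 10).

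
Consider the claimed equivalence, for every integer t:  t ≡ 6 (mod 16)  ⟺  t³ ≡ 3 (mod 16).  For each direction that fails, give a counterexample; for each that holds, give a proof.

[⇒] This fails: take t = 6. Then 6 ≡ 6 (mod 16), but 6³ = 216 ≡ 8 (mod 16), not 3.

[⇐] This fails: take t = 11. Then 11³ = 1331 ≡ 3 (mod 16), yet 11 ≡ 11 (mod 16), not 6.

(⇒) fails and (⇐) fails.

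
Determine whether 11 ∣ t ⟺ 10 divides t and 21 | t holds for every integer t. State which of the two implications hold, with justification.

Forward direction. This fails: take t = 11. Certainly 11 ∣ 11, but 10 ∤ 11.

Converse. This fails: take t = 210. Both 10 ∣ 210 and 21 ∣ 210, yet 210 is not a multiple of 11 (since 210 = 19·11 + 1), so 11 ∤ 210.

Both directions fail.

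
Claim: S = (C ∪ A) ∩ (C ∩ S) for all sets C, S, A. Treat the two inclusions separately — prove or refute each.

(⊆) fails; (⊇) holds.

Forward inclusion. This inclusion fails. Take C = ∅, S = {1}, A = ∅; then 1 ∈ S but 1 ∉ (C ∪ A) ∩ (C ∩ S).

Reverse inclusion. Let x ∈ (C ∪ A) ∩ (C ∩ S). Then either x ∈ C ∩ S and x ∉ A; or x ∈ C ∩ S ∩ A. In each case x ∈ S, so (C ∪ A) ∩ (C ∩ S) ⊆ S.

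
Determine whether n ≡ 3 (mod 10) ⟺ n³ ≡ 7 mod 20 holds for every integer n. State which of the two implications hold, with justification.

Forward direction. This fails: take n = 13. Then 13 ≡ 3 (mod 10), but 13³ = 2197 ≡ 17 (mod 20), not 7.

Converse. The residues r modulo 20 with r³ ≡ 7 (mod 20) are exactly {3}, and each is ≡ 3 (mod 10).

Only the reverse direction holds.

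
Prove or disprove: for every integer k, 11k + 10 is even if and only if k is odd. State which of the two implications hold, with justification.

Neither implication holds.

(⟹) This fails: k = 2 gives 11k + 10 = 32, which is even, but 2 is even, not odd.

(⟸) This also fails: k = 3 is odd, but 11k + 10 = 43 is odd, not even.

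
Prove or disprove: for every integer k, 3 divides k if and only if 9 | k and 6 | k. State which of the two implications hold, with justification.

(⇒) This fails: take k = 3. Certainly 3 ∣ 3, but 9 ∤ 3.

(⇐) Suppose 9 ∣ k and 6 ∣ k. Any common multiple of 9 and 6 is a multiple of their lcm; here lcm(9, 6) = 9·6/gcd(9, 6) = 54/3 = 18, so 18 ∣ k. Since 3 ∣ 18, it follows that 3 ∣ k.

Only the converse holds.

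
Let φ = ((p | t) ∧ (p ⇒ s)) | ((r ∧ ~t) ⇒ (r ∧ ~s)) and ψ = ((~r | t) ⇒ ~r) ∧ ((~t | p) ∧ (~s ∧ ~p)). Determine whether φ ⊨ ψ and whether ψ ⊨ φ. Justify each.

Only the reverse direction holds.

Converse. Assume the antecedent. If p is true, the antecedent cannot hold. If p is false, the antecedent forces (p = F, t = F, r = F, s = F) or (p = F, t = F, r = T, s = F), and the consequent holds there. Either way the consequent holds.

Forward direction. This fails. Under p = T, t = F, r = F, s = F, the left side is true but the right side is false.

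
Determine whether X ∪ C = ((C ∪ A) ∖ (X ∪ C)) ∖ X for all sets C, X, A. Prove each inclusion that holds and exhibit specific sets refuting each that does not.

Neither inclusion holds.

Forward inclusion. This inclusion fails. Take C = {1}, X = ∅, A = ∅; then 1 ∈ X ∪ C but 1 ∉ ((C ∪ A) ∖ (X ∪ C)) ∖ X.

Reverse inclusion. This inclusion fails. Take C = ∅, X = ∅, A = {1}; then 1 ∈ ((C ∪ A) ∖ (X ∪ C)) ∖ X but 1 ∉ X ∪ C.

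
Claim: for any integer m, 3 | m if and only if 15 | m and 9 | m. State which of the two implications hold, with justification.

Forward direction. This fails: take m = 3. Certainly 3 ∣ 3, but 15 ∤ 3.

Converse. Suppose 15 ∣ m and 9 ∣ m. Any common multiple of 15 and 9 is a multiple of their lcm; here lcm(15, 9) = 15·9/gcd(15, 9) = 135/3 = 45, so 45 ∣ m. Since 3 ∣ 45, it follows that 3 ∣ m.

(⇒) fails; (⇐) holds.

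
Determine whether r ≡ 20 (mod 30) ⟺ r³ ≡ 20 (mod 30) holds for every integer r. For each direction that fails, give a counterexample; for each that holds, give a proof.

(→) Suppose r ≡ 20 (mod 30). Write r = 30j + 20. Then (30j + 20)³ = 27000j³ + 54000j² + 36000j + 8000 = 30(900j³ + 1800j² + 1200j + 266) + 20, so r³ ≡ 20 (mod 30).

(←) Conversely, suppose r³ ≡ 20 (mod 30). The only residue r in {0, …, 29} with r³ ≡ 20 (mod 30) is r = 20, so r ≡ 20 (mod 30).

The biconditional holds.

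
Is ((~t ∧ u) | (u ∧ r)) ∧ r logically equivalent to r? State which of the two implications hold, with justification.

(⟹) Assume the antecedent. If u is true, the antecedent forces (u = T, r = T, t = F) or (u = T, r = T, t = T), and r holds there. If u is false, the antecedent cannot hold. Either way r holds.

(⟸) This fails. Under u = F, r = T, t = F, the left side is false but the right side is true.

(⇒) holds; (⇐) fails.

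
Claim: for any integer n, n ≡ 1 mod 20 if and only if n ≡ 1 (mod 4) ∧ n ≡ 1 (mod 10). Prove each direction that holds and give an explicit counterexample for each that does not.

(⟸) If n ≡ 1 (mod 4) and n ≡ 1 (mod 10), then by the Chinese remainder theorem n ≡ 1 (mod 20). This is exactly n ≡ 1 (mod 20).

(⟹) Suppose n ≡ 1 (mod 20); write n = 20j + 1. Since 4 ∣ 20, reducing mod 4 gives n ≡ 1 (mod 4); since 10 ∣ 20, reducing mod 10 gives n ≡ 1 (mod 10).

Both directions hold.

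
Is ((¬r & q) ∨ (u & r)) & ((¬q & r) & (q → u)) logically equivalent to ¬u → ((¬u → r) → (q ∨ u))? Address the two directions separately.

Not equivalent: only (⇒) holds.

[⇐] This fails. Under u = F, q = F, r = F, the left side is false but the right side is true.

[⇒] Assume the antecedent. If u is true, ¬u → ((¬u → r) → (q ∨ u)) reduces to true regardless of the other variables. If u is false, the antecedent cannot hold. Either way ¬u → ((¬u → r) → (q ∨ u)) holds.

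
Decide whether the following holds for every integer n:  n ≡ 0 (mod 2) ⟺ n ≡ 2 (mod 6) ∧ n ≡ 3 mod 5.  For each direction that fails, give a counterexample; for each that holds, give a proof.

[⇐] If n ≡ 2 (mod 6) and n ≡ 3 (mod 5), then by the Chinese remainder theorem n ≡ 8 (mod 30). Since 8 ≡ 0 (mod 2) and 2 ∣ 30, we get n ≡ 0 (mod 2).

[⇒] This fails: n = 0 gives 0 ≡ 0 (mod 2) but 0 ≡ 0 (mod 6), so the conjunction on the right does not hold.

(⇒) fails; (⇐) holds.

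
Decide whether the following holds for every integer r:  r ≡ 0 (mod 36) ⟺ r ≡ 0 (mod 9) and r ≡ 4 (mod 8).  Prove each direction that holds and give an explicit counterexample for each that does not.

(→) This fails: r = 0 gives 0 ≡ 0 (mod 36) but 0 ≡ 0 (mod 8), so the conjunction on the right does not hold.

(←) Conversely, if r ≡ 0 (mod 9) and r ≡ 4 (mod 8), then by the Chinese remainder theorem r ≡ 36 (mod 72). Since 36 ≡ 0 (mod 36) and 36 ∣ 72, we get r ≡ 0 (mod 36).

The forward direction fails; the converse holds.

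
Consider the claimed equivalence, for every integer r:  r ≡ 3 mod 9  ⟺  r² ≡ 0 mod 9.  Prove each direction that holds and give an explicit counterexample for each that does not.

Not equivalent: only (⇒) holds.

(⇒) Suppose r ≡ 3 mod 9. Write r = 9j + 3. Then (9j + 3)² = 81j² + 54j + 9 = 9(9j² + 6j + 1) + 0, so r² ≡ 0 (mod 9).

(⇐) This fails: take r = 0. Then 0² = 0 ≡ 0 (mod 9), yet 0 ≡ 0 (mod 9), not 3.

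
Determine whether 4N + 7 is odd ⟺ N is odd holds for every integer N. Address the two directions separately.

Not equivalent: only (⇐) holds.

Forward direction. This fails: take N = 4. Then 4N + 7 = 23, which is odd, yet N = 4 is even, not odd.

Converse. Suppose N is odd. Since 4 is even, 4N is even for every N, so 4N + 7 has the same parity as 7, which is odd. Hence 4N + 7 is odd.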